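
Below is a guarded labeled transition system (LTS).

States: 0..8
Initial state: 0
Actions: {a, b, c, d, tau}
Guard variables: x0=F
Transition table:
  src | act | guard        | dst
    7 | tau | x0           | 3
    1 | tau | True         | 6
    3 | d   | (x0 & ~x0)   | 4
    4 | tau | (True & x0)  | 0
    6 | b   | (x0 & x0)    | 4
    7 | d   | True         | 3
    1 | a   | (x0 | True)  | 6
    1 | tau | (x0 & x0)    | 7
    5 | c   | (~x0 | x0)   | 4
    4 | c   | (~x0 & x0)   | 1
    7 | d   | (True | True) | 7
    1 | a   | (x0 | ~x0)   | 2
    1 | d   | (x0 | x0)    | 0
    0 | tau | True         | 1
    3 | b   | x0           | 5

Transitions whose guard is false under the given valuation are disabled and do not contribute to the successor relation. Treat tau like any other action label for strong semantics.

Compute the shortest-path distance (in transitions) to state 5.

BFS to 5:
  Layer 0: {0}
  Layer 1: {1}
  Layer 2: {2,6}
5 never appears.

Answer: UNREACHABLE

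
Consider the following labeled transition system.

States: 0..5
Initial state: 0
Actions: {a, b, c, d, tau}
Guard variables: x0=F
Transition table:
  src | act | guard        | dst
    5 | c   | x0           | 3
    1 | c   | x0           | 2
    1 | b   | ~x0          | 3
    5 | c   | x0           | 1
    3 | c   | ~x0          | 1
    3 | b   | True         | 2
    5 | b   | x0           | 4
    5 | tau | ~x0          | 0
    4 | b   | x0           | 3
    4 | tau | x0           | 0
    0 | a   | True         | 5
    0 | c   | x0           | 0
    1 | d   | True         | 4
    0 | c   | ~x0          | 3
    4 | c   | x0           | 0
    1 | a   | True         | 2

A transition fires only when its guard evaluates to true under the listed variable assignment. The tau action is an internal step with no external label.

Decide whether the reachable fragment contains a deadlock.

R = {0,1,2,3,4,5}
  0: a→5  c→3  [2 exit(s)]
  1: a→2  b→3  d→4  [3 exit(s)]
  2: ∅  [no exit]
  3: b→2  c→1  [2 exit(s)]
  4: ∅  [no exit]
  5: tau→0  [1 exit(s)]
Path to 2: c·b

Answer: DEADLOCK at state 2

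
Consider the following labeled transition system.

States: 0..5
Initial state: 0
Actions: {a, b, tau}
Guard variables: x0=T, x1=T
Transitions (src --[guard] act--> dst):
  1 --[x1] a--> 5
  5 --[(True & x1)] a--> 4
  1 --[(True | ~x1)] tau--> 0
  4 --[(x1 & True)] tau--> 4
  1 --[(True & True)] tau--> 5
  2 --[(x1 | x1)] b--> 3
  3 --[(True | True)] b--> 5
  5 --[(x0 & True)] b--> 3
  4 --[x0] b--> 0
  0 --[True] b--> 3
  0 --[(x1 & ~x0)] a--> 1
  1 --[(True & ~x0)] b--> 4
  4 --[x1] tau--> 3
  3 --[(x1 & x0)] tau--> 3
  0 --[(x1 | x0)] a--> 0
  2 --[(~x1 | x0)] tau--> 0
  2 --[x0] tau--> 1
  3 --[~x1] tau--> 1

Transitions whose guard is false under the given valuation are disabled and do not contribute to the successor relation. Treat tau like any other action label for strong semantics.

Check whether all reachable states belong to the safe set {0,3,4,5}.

Answer: INVARIANT HOLDS

Analysis:
Allowed set {0,3,4,5}
Reach set: {0,3,4,5}
  0: ✓
  3: ✓
  4: ✓
  5: ✓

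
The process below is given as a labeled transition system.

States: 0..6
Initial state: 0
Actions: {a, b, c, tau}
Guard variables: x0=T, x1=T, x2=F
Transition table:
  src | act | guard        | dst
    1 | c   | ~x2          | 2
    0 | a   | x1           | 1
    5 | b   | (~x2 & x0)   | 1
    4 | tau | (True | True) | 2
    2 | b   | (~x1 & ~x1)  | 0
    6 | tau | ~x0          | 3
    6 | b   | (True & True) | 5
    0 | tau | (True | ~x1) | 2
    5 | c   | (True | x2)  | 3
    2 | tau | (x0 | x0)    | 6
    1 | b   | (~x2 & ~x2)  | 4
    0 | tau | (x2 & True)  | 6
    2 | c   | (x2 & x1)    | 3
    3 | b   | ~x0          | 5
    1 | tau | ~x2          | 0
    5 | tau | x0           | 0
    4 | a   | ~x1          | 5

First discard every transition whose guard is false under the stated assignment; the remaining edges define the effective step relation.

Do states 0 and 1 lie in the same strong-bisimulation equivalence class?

Compute ~ classes (split until stable):
  π0 = {{0,1,2,3,4,5,6}}
  π1 = {{0},{1,5},{2,4},{3},{6}}
  π2 = {{0},{1},{2},{3},{4},{5},{6}}
Fixed point at round 3; 7 class(es).
0∈{0}, 1∈{1}

Answer: NOT BISIMILAR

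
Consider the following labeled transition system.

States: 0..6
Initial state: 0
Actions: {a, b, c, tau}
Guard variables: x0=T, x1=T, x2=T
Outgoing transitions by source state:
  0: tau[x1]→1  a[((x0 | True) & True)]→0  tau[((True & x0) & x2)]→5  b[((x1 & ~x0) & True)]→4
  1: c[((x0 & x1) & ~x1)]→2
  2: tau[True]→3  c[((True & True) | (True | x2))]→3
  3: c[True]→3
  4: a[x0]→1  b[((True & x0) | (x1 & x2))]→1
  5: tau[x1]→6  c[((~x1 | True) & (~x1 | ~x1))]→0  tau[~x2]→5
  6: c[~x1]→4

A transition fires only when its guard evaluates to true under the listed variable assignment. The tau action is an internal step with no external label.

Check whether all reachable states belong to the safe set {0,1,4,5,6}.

Answer: INVARIANT HOLDS

Working:
Safe = {0,1,4,5,6}
Reachable = {0,1,5,6}
  0: safe
  1: safe
  5: safe
  6: safe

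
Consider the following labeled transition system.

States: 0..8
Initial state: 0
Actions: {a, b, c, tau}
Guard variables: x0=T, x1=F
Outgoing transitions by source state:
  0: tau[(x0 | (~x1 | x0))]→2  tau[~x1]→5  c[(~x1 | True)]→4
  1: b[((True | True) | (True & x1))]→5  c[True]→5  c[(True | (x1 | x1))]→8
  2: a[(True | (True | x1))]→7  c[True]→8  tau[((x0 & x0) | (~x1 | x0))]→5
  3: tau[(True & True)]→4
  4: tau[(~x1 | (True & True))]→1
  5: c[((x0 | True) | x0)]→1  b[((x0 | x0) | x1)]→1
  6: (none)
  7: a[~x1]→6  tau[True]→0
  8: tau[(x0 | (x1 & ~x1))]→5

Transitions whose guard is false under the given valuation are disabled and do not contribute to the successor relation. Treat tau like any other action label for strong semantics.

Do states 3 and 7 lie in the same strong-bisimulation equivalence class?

Answer: NOT BISIMILAR

Analysis:
Compute ~ classes (split until stable):
  π0 = {{0,1,2,3,4,5,6,7,8}}
  π1 = {{0},{1,5},{2},{3,4,8},{6},{7}}
  π2 = {{0},{1},{2},{3},{4,8},{5},{6},{7}}
  π3 = {{0},{1},{2},{3},{4},{5},{6},{7},{8}}
9 equivalence class(es) (converged in 4)
[3]={3}  [7]={7}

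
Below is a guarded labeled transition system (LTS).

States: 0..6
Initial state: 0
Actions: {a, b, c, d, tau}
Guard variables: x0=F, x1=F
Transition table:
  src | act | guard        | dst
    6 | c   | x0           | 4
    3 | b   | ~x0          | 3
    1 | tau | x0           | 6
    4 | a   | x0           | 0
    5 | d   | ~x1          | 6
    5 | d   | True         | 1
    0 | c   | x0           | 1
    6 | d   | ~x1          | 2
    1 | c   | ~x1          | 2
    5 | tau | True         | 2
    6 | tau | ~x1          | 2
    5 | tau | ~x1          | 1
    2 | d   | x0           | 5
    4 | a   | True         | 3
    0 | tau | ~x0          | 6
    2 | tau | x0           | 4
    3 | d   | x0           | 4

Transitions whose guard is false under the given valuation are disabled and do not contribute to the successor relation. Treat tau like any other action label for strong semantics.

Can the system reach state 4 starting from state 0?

Answer: UNREACHABLE

Analysis:
After dropping false guards: 10 live edges.
L0 = {0}
L1 = {6}  cumulative {0,6}
L2 = {2}  cumulative {0,2,6}
Reach set: {0,2,6}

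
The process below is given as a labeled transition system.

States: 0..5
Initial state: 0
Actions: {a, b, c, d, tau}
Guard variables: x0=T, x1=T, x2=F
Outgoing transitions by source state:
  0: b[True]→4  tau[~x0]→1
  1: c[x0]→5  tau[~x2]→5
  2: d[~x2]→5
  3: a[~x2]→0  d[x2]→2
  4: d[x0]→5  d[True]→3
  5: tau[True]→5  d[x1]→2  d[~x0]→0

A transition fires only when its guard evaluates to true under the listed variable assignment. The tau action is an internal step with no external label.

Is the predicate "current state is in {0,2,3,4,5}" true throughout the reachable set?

Answer: INVARIANT HOLDS

Trace:
Allowed set {0,2,3,4,5}
Reach set: {0,2,3,4,5}
  0: ✓
  2: ✓
  3: ✓
  4: ✓
  5: ✓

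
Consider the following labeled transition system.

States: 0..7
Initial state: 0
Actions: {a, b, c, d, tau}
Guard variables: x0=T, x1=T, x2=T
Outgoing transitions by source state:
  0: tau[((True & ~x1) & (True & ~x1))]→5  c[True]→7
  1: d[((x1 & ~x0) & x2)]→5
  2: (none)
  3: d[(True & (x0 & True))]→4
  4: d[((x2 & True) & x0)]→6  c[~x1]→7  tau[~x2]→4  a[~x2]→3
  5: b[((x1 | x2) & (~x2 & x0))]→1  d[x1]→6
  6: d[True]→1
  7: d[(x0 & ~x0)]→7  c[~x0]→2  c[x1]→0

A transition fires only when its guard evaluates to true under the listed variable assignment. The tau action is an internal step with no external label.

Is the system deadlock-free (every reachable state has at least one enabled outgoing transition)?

R = {0,7}
  0: c→7  [1 exit(s)]
  7: c→0  [1 exit(s)]

Answer: DEADLOCK-FREE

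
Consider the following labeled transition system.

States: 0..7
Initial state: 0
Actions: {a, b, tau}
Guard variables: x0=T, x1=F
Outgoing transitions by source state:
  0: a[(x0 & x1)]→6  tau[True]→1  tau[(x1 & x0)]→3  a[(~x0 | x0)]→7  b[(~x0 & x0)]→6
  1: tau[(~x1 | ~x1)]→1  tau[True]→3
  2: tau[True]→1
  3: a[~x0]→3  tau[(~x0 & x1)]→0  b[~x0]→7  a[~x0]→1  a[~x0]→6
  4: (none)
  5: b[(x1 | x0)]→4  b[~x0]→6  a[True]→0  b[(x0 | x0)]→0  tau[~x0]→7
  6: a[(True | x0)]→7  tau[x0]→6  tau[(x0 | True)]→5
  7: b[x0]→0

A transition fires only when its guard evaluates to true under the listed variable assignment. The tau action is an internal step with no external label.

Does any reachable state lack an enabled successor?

R = {0,1,3,7}
  0: a→7  tau→1  [2 exit(s)]
  1: tau→1  tau→3  [2 exit(s)]
  3: ∅  [deadlock]
  7: b→0  [1 exit(s)]
witness 3: tau·tau

Answer: DEADLOCK at state 3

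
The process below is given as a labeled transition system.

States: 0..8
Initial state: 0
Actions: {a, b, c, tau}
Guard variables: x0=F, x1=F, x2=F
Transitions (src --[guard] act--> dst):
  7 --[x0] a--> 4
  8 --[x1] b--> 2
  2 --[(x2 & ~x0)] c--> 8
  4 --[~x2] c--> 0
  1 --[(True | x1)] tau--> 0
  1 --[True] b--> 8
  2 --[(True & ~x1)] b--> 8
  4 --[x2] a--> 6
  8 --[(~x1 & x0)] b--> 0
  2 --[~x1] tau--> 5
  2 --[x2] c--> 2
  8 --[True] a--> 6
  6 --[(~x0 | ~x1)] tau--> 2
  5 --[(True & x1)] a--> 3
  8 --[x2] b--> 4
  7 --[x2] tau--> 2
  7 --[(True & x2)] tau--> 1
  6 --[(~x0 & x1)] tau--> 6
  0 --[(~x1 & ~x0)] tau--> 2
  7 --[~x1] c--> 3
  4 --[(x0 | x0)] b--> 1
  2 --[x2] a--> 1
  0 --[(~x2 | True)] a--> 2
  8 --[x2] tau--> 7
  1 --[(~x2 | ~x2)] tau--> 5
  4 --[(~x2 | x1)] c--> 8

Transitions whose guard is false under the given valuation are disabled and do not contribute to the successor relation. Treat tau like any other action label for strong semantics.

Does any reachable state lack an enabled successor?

Reachable = {0,2,5,6,8}
  0: a→2  tau→2  [2 out]
  2: b→8  tau→5  [2 out]
  5: ∅  [deadlock]
  6: tau→2  [1 out]
  8: a→6  [1 out]
witness 5: tau·tau

Answer: DEADLOCK at state 5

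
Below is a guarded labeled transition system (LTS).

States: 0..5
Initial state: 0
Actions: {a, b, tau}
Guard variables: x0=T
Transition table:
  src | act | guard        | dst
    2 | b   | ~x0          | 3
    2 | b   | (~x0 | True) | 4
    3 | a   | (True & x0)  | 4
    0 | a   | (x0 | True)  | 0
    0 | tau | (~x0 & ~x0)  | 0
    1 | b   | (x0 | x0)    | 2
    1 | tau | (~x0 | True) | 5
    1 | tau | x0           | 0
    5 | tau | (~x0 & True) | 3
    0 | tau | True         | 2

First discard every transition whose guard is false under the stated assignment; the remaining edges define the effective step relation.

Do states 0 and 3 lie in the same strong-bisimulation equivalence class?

Answer: NOT BISIMILAR

Working:
Bisimulation quotient by refinement:
  π0 = {{0,1,2,3,4,5}}
  π1 = {{0},{1},{2},{3},{4,5}}
Fixed point at round 2; 5 class(es).
class of 0: {0}; class of 3: {3}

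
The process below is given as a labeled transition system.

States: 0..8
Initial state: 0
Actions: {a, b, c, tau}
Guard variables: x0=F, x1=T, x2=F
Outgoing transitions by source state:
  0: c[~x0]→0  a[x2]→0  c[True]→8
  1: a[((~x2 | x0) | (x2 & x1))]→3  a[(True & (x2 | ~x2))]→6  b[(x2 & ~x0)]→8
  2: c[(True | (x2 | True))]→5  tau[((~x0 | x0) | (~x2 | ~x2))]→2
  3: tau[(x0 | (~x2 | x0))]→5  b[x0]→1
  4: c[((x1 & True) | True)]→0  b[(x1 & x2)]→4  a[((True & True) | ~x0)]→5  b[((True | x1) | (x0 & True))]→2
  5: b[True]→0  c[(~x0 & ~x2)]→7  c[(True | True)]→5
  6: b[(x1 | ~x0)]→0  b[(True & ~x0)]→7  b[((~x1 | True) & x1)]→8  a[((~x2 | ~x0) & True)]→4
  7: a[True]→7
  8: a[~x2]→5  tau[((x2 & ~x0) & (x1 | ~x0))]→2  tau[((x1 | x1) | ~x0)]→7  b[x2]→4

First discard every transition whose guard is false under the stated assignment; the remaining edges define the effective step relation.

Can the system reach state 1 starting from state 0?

Answer: UNREACHABLE

Trace:
Guard filter leaves 20 enabled edge(s).
L0 = {0}
L1 = {8}  cumulative {0,8}
L2 = {5,7}  cumulative {0,5,7,8}
Reachable = {0,5,7,8}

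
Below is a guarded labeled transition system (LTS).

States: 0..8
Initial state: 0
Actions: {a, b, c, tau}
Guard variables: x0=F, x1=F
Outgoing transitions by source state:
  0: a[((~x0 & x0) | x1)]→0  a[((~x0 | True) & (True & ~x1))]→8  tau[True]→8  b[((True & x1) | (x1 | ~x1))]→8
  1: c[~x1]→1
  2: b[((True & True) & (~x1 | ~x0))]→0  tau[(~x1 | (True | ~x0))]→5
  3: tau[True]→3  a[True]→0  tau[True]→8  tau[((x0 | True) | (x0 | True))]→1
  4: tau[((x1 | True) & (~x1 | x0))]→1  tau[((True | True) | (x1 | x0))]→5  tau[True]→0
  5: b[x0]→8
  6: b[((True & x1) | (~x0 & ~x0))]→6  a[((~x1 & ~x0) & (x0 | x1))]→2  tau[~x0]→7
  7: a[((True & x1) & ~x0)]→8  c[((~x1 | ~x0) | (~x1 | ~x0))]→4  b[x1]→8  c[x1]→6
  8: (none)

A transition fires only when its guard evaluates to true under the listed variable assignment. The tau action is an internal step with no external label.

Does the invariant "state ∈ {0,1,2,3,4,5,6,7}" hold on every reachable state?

Answer: INVARIANT VIOLATED at state 8

Working:
Safe = {0,1,2,3,4,5,6,7}
Reach set: {0,8}
  0: ok
  8: VIOLATES
reach 8 via a — violates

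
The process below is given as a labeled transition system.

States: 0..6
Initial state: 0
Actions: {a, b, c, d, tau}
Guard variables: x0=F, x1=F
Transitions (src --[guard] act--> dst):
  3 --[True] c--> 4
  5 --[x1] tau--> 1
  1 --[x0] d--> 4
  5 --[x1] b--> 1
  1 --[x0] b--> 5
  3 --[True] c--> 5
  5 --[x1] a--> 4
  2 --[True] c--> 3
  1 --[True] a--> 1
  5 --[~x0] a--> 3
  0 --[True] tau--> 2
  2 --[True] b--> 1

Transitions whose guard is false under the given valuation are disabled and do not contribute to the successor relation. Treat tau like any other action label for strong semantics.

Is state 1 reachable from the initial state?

Answer: REACHABLE

Working:
Guard filter leaves 7 enabled edge(s).
Layer 0: {0}
Layer 1: {2}  total {0,2}
Layer 2: {1,3}  total {0,1,2,3}
Layer 3: {4,5}  total {0,1,2,3,4,5}
Reach set: {0,1,2,3,4,5}
trace reaching 1: tau·b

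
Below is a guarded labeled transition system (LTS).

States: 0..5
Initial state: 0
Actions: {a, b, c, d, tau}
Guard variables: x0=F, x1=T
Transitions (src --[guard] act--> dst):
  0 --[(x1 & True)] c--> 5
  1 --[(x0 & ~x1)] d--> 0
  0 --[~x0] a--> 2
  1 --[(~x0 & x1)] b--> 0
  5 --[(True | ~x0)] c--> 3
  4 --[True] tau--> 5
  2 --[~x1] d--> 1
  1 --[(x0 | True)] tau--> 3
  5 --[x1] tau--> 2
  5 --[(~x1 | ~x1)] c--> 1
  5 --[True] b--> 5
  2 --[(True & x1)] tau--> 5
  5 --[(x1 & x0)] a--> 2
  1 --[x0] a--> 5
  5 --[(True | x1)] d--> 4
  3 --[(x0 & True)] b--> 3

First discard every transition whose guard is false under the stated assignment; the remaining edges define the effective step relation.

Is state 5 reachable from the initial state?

After dropping false guards: 10 live edges.
Layer 0: {0}
Layer 1: {2,5}  cumulative {0,2,5}
Layer 2: {3,4}  cumulative {0,2,3,4,5}
R = {0,2,3,4,5}
witness 5: c

Answer: REACHABLE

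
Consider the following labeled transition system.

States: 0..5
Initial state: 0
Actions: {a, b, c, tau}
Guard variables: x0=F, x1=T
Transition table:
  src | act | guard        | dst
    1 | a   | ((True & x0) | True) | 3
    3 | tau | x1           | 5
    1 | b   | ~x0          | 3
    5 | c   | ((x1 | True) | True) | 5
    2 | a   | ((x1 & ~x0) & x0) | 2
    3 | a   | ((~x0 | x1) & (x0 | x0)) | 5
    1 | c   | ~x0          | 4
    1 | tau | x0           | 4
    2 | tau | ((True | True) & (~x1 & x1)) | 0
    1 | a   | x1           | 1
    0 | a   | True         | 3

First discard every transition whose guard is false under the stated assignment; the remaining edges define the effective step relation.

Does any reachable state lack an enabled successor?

R = {0,3,5}
  0: a→3  [1 exit(s)]
  3: tau→5  [1 exit(s)]
  5: c→5  [1 exit(s)]

Answer: DEADLOCK-FREE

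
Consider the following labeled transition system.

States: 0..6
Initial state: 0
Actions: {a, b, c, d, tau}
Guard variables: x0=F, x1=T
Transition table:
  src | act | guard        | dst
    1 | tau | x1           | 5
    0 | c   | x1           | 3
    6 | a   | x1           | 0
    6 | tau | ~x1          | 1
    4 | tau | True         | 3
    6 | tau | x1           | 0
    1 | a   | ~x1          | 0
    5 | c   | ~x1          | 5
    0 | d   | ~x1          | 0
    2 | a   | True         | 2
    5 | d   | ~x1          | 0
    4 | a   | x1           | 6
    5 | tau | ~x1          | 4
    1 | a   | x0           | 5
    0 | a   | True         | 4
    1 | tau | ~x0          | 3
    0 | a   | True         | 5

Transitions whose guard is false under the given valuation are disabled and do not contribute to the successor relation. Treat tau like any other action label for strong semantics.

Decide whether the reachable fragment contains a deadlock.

Answer: DEADLOCK at state 3

Working:
R = {0,3,4,5,6}
  0: a→4  a→5  c→3  [3 exit(s)]
  3: ∅  [deadlock]
  4: a→6  tau→3  [2 exit(s)]
  5: ∅  [deadlock]
  6: a→0  tau→0  [2 exit(s)]
Path to 3: c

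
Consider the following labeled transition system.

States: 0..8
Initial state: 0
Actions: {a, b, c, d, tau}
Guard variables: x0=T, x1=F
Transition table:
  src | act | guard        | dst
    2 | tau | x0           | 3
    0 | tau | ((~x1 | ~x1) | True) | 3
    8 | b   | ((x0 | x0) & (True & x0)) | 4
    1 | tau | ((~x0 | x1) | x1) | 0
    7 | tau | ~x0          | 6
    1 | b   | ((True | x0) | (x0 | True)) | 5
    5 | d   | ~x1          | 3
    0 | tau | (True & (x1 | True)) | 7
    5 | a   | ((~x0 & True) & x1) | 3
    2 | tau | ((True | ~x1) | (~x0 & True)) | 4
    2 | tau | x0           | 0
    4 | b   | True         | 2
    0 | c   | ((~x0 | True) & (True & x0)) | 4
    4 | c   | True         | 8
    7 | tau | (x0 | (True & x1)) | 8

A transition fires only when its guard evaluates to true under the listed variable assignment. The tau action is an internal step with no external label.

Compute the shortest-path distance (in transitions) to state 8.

Answer: 2

Trace:
BFS to 8:
  depth 0: {0}
  depth 1: {3,4,7}
  depth 2: {2,8}
8 enters at depth 2; path c·c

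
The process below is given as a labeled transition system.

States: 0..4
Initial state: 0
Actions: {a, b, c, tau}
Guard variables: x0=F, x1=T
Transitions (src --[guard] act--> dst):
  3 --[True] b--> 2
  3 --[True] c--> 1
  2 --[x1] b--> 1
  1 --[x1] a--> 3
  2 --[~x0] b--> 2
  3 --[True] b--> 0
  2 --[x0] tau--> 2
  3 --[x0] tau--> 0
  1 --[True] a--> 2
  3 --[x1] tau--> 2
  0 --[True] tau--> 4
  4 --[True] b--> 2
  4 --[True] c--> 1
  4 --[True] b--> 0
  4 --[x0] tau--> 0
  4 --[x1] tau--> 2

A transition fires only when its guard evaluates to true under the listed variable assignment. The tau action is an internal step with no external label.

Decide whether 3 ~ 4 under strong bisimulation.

Answer: BISIMILAR

Trace:
Bisimulation quotient by refinement:
  P[0] = {{0,1,2,3,4}}
  P[1] = {{0},{1},{2},{3,4}}
Fixed point at round 2; 4 class(es).
[3]={3,4}  [4]={3,4}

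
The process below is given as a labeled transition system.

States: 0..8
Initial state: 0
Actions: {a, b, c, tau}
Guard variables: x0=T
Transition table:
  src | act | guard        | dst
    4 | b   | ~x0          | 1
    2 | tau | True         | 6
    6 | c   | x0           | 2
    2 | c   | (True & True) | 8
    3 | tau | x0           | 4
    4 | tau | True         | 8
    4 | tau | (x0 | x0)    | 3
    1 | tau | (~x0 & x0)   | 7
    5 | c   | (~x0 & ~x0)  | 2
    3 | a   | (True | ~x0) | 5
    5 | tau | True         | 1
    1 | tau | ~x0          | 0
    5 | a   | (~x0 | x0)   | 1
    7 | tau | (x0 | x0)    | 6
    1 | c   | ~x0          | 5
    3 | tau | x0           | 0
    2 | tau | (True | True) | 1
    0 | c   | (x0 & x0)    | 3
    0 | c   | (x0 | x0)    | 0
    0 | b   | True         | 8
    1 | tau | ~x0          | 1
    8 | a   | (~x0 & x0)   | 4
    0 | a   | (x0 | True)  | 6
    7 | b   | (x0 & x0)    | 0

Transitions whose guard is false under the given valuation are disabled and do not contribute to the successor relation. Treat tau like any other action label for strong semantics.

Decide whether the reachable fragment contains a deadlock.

R = {0,1,2,3,4,5,6,8}
  0: a→6  b→8  c→0  c→3  [4 exit(s)]
  1: ∅  [deadlock]
  2: c→8  tau→1  tau→6  [3 exit(s)]
  3: a→5  tau→0  tau→4  [3 exit(s)]
  4: tau→3  tau→8  [2 exit(s)]
  5: a→1  tau→1  [2 exit(s)]
  6: c→2  [1 exit(s)]
  8: ∅  [deadlock]
trace reaching 1: c·a·tau

Answer: DEADLOCK at state 1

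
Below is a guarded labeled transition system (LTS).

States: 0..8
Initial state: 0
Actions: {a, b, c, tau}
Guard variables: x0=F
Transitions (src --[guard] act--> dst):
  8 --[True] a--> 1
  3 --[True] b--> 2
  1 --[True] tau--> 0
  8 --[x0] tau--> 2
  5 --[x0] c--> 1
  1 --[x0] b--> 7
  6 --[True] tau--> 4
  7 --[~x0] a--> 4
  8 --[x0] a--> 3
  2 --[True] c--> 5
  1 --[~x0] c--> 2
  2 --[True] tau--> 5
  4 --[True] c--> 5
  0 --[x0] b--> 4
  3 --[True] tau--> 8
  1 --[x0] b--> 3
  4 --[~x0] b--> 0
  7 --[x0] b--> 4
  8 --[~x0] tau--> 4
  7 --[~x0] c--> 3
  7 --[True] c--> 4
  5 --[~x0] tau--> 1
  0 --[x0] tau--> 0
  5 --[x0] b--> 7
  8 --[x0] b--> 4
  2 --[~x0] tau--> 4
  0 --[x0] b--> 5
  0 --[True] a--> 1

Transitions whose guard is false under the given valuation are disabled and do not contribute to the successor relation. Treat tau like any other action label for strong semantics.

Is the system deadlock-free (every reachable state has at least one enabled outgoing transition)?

Answer: DEADLOCK-FREE

Trace:
Reachable = {0,1,2,4,5}
  0: a→1  [1 exit(s)]
  1: c→2  tau→0  [2 exit(s)]
  2: c→5  tau→4  tau→5  [3 exit(s)]
  4: b→0  c→5  [2 exit(s)]
  5: tau→1  [1 exit(s)]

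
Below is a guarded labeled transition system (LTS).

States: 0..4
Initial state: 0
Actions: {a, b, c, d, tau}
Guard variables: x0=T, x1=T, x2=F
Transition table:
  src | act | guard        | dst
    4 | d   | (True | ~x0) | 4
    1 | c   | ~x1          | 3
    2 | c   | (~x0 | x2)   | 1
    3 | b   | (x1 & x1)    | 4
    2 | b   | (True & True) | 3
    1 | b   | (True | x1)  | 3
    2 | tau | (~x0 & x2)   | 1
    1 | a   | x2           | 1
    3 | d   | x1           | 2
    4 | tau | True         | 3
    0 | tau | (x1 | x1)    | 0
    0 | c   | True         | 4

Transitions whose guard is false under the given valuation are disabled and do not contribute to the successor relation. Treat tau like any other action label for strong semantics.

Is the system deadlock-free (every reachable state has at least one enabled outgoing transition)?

Reachable = {0,2,3,4}
  0: c→4  tau→0  [deg 2]
  2: b→3  [deg 1]
  3: b→4  d→2  [deg 2]
  4: d→4  tau→3  [deg 2]

Answer: DEADLOCK-FREE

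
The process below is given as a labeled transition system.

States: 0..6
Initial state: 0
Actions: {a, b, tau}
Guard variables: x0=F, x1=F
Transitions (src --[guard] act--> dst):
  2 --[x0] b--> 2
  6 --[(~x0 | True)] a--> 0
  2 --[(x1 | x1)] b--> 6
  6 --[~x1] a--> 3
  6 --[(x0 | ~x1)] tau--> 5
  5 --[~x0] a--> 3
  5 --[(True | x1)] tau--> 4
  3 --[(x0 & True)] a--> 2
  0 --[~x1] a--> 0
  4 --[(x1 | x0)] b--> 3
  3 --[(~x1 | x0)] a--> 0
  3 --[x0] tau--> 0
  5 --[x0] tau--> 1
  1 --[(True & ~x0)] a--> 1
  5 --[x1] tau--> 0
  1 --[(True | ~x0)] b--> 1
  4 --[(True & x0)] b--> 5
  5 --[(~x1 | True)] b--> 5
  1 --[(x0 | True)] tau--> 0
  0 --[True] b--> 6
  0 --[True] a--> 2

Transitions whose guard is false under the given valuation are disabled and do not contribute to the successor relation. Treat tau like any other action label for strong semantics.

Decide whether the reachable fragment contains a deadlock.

R = {0,2,3,4,5,6}
  0: a→0  a→2  b→6  [3 exit(s)]
  2: ∅  [deadlock]
  3: a→0  [1 exit(s)]
  4: ∅  [deadlock]
  5: a→3  b→5  tau→4  [3 exit(s)]
  6: a→0  a→3  tau→5  [3 exit(s)]
trace reaching 2: a

Answer: DEADLOCK at state 2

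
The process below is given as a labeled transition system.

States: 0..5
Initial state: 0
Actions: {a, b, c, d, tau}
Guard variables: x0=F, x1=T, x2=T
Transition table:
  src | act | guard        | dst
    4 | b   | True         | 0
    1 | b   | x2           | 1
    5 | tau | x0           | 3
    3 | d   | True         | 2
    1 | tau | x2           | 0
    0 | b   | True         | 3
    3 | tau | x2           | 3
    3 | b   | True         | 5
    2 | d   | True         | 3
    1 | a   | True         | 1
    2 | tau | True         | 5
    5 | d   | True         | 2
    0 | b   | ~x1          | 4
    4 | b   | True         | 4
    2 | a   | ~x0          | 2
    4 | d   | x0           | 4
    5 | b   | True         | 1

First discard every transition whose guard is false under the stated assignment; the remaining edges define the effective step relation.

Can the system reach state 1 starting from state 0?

Answer: REACHABLE

Working:
Guard filter leaves 14 enabled edge(s).
L0 = {0}
L1 = {3}  cumulative {0,3}
L2 = {2,5}  cumulative {0,2,3,5}
L3 = {1}  cumulative {0,1,2,3,5}
Reachable = {0,1,2,3,5}
Path to 1: b·b·b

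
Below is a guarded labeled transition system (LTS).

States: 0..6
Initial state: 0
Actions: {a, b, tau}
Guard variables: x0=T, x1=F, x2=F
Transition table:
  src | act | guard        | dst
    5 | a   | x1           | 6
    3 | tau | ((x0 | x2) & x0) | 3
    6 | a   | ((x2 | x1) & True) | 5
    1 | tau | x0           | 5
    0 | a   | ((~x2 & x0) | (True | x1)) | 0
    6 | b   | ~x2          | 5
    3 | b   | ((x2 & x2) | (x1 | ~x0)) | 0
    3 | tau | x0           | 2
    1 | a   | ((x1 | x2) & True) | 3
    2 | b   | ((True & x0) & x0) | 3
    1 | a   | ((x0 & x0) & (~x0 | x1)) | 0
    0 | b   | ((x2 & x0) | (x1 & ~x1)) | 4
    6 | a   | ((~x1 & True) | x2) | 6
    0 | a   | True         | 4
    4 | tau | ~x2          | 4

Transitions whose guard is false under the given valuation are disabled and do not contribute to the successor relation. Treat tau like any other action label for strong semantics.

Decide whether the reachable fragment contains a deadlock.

Answer: DEADLOCK-FREE

Working:
Reachable = {0,4}
  0: a→0  a→4  [2 out]
  4: tau→4  [1 out]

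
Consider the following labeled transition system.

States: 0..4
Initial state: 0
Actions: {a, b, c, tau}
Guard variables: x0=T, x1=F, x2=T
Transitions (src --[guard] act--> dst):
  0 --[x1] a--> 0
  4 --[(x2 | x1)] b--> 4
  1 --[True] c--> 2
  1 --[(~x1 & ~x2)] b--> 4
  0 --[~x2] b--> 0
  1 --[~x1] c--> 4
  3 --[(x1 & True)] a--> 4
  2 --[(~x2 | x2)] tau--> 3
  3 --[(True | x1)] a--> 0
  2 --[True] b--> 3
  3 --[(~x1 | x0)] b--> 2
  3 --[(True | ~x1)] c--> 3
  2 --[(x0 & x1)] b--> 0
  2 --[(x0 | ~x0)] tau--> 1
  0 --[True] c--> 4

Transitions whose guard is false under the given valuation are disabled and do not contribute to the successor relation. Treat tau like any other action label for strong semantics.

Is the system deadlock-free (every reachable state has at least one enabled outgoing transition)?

Answer: DEADLOCK-FREE

Analysis:
Reachable = {0,4}
  0: c→4  [1 out]
  4: b→4  [1 out]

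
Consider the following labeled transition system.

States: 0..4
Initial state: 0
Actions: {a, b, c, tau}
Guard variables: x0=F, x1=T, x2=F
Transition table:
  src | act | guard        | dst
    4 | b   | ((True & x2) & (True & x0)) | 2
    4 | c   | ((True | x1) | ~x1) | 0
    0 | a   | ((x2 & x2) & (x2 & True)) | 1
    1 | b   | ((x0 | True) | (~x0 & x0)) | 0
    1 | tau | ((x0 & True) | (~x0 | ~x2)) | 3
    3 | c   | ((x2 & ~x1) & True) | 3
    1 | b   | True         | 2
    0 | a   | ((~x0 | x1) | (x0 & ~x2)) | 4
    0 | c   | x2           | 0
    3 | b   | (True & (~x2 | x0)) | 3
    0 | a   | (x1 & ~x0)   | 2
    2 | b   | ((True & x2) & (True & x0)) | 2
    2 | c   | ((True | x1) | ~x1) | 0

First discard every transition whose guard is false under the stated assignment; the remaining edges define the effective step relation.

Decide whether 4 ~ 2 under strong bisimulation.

Answer: BISIMILAR

Analysis:
Refine partition for ~:
  round 0: {{0,1,2,3,4}}
  round 1: {{0},{1},{2,4},{3}}
Fixed point at round 2; 4 class(es).
4∈{2,4}, 2∈{2,4}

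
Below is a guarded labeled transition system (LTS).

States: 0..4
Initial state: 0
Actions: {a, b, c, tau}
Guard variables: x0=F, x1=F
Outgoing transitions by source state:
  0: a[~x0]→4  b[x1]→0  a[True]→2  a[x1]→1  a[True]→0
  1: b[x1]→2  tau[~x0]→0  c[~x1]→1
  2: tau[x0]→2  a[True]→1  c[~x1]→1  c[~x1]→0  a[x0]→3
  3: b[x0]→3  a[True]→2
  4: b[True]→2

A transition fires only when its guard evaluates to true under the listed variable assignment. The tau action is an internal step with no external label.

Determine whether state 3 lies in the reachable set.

Guard filter leaves 10 enabled edge(s).
depth 0: {0}
depth 1: {2,4}  now seen {0,2,4}
depth 2: {1}  now seen {0,1,2,4}
Reach set: {0,1,2,4}

Answer: UNREACHABLE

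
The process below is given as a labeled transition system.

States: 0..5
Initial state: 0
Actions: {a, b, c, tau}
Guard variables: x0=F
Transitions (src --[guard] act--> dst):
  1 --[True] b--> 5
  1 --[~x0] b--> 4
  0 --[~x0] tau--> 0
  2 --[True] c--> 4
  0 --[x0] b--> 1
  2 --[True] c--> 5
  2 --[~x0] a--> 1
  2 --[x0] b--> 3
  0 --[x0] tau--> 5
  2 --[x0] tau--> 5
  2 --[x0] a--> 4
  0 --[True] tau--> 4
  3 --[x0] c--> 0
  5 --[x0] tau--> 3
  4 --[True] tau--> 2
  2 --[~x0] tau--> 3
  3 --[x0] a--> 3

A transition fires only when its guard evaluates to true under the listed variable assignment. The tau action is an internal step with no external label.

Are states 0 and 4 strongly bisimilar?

Refine partition for ~:
  round 0: {{0,1,2,3,4,5}}
  round 1: {{0,4},{1},{2},{3,5}}
  round 2: {{0},{1},{2},{3,5},{4}}
5 equivalence class(es) (converged in 3)
class of 0: {0}; class of 4: {4}

Answer: NOT BISIMILAR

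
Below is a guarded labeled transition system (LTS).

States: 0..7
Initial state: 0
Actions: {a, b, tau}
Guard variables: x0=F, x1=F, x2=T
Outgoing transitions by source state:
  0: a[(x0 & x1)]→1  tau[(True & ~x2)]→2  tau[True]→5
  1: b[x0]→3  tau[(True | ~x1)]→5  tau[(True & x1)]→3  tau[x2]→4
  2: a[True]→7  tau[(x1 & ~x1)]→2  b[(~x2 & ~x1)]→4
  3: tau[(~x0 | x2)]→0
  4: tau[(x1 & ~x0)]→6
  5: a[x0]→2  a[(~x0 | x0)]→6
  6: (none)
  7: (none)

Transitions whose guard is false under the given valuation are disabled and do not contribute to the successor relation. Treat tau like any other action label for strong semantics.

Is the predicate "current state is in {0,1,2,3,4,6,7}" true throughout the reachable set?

Answer: INVARIANT VIOLATED at state 5

Working:
Allowed set {0,1,2,3,4,6,7}
R = {0,5,6}
  0: safe
  5: ✗ unsafe
  6: safe
reach 5 via tau — violates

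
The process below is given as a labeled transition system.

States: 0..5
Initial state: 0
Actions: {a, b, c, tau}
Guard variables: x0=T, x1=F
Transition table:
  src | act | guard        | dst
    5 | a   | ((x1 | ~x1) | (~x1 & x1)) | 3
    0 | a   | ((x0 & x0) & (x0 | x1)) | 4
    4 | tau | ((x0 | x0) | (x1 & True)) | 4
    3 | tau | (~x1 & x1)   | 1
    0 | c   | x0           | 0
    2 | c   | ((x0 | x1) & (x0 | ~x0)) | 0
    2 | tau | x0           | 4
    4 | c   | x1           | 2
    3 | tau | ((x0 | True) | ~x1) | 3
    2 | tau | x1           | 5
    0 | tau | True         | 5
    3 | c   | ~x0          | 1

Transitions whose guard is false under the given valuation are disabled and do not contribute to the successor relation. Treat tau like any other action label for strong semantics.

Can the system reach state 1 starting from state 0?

After dropping false guards: 8 live edges.
depth 0: {0}
depth 1: {4,5}  now seen {0,4,5}
depth 2: {3}  now seen {0,3,4,5}
R = {0,3,4,5}

Answer: UNREACHABLE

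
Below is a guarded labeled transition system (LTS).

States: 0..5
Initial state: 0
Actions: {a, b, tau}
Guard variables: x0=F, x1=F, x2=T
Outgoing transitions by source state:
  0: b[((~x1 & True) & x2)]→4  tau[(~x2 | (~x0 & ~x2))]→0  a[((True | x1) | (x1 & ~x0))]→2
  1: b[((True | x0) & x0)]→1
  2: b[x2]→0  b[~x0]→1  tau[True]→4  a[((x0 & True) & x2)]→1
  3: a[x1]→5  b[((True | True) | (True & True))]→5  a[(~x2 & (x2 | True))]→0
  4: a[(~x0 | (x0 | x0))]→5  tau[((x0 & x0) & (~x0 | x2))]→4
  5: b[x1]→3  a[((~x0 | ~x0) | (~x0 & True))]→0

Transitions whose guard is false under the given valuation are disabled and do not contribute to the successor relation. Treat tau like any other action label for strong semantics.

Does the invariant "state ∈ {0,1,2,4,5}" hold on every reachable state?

Allowed set {0,1,2,4,5}
R = {0,1,2,4,5}
  0: ✓
  1: ✓
  2: ✓
  4: ✓
  5: ✓

Answer: INVARIANT HOLDS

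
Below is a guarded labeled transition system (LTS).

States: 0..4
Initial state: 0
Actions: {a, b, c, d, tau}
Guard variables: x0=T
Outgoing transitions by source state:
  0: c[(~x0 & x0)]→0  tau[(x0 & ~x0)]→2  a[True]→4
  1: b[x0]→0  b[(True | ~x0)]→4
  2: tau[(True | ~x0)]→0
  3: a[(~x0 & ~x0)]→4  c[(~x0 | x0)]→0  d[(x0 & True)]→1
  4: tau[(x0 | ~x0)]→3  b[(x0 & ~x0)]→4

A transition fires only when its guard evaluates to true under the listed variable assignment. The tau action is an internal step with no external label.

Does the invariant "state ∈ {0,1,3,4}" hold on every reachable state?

Answer: INVARIANT HOLDS

Analysis:
Inv-set: {0,1,3,4}
R = {0,1,3,4}
  0: ok
  1: ok
  3: ok
  4: ok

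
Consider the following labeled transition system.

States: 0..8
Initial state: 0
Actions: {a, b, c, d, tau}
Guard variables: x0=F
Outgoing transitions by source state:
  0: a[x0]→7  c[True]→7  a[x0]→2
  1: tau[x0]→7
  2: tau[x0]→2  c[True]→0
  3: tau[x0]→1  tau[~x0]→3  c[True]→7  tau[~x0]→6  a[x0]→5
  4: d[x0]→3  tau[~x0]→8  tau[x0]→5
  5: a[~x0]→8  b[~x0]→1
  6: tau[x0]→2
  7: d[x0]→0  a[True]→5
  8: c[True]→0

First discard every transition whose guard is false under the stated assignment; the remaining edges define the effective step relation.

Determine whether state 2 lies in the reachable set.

Answer: UNREACHABLE

Trace:
After dropping false guards: 10 live edges.
Layer 0: {0}
Layer 1: {7}  cumulative {0,7}
Layer 2: {5}  cumulative {0,5,7}
Layer 3: {1,8}  cumulative {0,1,5,7,8}
R = {0,1,5,7,8}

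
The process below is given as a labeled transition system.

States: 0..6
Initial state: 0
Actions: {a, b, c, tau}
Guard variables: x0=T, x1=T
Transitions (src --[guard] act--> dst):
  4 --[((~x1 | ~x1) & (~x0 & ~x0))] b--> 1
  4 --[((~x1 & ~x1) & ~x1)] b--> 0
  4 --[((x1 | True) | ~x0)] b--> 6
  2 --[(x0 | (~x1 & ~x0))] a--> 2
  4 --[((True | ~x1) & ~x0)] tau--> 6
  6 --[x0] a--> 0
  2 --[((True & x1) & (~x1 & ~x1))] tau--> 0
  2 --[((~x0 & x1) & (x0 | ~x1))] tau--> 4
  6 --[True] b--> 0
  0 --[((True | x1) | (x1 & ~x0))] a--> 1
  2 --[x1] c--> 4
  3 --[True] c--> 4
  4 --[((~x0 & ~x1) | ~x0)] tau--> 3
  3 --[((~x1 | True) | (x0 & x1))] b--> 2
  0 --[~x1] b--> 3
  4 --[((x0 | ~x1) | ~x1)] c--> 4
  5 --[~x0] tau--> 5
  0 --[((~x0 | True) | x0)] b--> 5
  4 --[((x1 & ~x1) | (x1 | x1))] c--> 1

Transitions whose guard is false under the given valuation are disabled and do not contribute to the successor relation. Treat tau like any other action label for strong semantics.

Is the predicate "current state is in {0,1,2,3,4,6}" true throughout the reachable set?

Safe = {0,1,2,3,4,6}
Reach set: {0,1,5}
  0: ✓
  1: ✓
  5: VIOLATES
witness against invariant: b → 5

Answer: INVARIANT VIOLATED at state 5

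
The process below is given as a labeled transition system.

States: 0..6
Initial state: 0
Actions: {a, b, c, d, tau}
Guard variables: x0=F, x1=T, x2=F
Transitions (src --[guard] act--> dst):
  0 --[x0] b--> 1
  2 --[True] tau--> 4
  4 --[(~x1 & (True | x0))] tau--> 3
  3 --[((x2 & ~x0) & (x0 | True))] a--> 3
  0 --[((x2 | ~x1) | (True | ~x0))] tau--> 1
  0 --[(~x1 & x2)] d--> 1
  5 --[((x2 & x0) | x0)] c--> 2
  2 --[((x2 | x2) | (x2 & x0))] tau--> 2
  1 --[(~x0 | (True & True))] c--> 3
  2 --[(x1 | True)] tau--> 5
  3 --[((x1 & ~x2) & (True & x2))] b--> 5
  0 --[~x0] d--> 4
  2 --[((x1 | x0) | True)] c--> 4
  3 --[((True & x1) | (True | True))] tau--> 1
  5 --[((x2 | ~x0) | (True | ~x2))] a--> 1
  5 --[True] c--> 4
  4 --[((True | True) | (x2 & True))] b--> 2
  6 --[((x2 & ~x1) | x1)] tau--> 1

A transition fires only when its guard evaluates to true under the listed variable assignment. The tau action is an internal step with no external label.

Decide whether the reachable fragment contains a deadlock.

Reach set: {0,1,2,3,4,5}
  0: d→4  tau→1  [deg 2]
  1: c→3  [deg 1]
  2: c→4  tau→4  tau→5  [deg 3]
  3: tau→1  [deg 1]
  4: b→2  [deg 1]
  5: a→1  c→4  [deg 2]

Answer: DEADLOCK-FREE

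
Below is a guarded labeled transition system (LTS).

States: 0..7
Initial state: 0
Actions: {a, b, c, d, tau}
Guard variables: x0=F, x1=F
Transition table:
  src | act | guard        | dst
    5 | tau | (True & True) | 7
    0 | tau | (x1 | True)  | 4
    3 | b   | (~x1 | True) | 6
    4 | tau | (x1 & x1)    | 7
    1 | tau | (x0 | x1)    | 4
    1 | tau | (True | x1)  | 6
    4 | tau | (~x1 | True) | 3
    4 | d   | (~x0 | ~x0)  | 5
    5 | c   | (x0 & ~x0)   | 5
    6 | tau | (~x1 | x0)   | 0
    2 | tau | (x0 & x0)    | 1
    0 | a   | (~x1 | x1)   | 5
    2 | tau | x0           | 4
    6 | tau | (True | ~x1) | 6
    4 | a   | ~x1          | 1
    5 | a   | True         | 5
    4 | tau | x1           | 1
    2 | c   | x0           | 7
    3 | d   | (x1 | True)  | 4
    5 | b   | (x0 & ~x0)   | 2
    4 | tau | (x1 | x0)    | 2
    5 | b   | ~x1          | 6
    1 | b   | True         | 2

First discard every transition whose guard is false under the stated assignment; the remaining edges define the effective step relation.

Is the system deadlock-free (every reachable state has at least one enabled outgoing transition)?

Answer: DEADLOCK at state 2

Working:
Reachable = {0,1,2,3,4,5,6,7}
  0: a→5  tau→4  [deg 2]
  1: b→2  tau→6  [deg 2]
  2: ∅  [no exit]
  3: b→6  d→4  [deg 2]
  4: a→1  d→5  tau→3  [deg 3]
  5: a→5  b→6  tau→7  [deg 3]
  6: tau→0  tau→6  [deg 2]
  7: ∅  [no exit]
Path to 2: tau·a·b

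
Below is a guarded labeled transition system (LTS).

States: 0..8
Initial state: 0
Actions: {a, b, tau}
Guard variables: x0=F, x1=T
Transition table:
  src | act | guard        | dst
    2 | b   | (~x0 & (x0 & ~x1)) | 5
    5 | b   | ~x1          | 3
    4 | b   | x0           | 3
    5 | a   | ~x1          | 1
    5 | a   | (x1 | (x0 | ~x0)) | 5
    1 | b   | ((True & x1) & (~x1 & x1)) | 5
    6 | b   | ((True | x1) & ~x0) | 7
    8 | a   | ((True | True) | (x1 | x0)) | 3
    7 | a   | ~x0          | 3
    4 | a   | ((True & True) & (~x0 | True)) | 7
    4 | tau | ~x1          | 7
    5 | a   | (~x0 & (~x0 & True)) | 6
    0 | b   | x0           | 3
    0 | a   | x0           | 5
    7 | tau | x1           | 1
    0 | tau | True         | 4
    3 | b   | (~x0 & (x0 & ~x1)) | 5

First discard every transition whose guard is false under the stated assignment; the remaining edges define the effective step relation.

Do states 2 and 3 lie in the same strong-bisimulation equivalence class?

Bisimulation quotient by refinement:
  π0 = {{0,1,2,3,4,5,6,7,8}}
  π1 = {{0},{1,2,3},{4,5,8},{6},{7}}
  π2 = {{0},{1,2,3},{4},{5},{6},{7},{8}}
stable after 3 split(s): 7 block(s)
2∈{1,2,3}, 3∈{1,2,3}

Answer: BISIMILAR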